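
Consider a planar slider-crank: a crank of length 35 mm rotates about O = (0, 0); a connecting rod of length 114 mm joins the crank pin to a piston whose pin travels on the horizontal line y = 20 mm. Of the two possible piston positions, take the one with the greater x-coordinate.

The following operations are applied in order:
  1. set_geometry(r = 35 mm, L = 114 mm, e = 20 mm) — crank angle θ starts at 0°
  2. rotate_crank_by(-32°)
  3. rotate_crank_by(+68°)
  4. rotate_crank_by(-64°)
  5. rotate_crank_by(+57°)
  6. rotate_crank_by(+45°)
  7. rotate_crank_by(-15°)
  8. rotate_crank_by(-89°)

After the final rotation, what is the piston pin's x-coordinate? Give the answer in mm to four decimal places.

set_geometry: r = 35 mm, L = 114 mm, e = 20 mm; θ ← 0°
rotate_crank_by(-32°): θ ← 0° -32° = -32°
rotate_crank_by(+68°): θ ← -32° +68° = 36°
rotate_crank_by(-64°): θ ← 36° -64° = -28°
rotate_crank_by(+57°): θ ← -28° +57° = 29°
rotate_crank_by(+45°): θ ← 29° +45° = 74°
rotate_crank_by(-15°): θ ← 74° -15° = 59°
rotate_crank_by(-89°): θ ← 59° -89° = -30°
crank pin P = (r cos θ, r sin θ) = (30.310889, -17.500000)
h = r sin θ − e = -17.500000 − 20 = -37.500000
x = r cos θ + √(L² − h²) = 30.310889 + √(12996.0 − 1406.2500) = 30.310889 + 107.655701 = 137.966590

137.9666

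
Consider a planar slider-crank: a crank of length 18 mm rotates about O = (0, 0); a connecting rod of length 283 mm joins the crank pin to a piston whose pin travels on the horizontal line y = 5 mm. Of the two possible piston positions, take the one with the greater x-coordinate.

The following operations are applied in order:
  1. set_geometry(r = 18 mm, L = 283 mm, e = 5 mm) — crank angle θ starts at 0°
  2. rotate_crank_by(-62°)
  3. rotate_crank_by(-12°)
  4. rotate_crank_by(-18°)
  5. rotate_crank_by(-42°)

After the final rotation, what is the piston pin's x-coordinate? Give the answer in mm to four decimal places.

269.9264

set_geometry: r = 18 mm, L = 283 mm, e = 5 mm; θ ← 0°
rotate_crank_by(-62°): θ ← 0° -62° = -62°
rotate_crank_by(-12°): θ ← -62° -12° = -74°
rotate_crank_by(-18°): θ ← -74° -18° = -92°
rotate_crank_by(-42°): θ ← -92° -42° = -134°
crank pin P = (r cos θ, r sin θ) = (-12.503851, -12.948116)
h = r sin θ − e = -12.948116 − 5 = -17.948116
x = r cos θ + √(L² − h²) = -12.503851 + √(80089.0 − 322.1349) = -12.503851 + 282.430284 = 269.926433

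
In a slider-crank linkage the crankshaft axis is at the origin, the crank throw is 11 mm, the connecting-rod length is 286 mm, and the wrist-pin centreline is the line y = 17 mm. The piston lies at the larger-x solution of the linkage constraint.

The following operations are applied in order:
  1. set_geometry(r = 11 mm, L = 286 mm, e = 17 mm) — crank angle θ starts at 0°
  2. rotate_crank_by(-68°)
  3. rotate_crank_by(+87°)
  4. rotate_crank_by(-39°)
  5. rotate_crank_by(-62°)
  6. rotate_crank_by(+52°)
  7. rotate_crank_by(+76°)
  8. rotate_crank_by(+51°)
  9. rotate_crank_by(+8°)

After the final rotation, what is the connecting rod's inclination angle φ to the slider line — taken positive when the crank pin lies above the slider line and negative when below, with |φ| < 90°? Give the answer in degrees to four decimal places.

-1.2772

set_geometry: r = 11 mm, L = 286 mm, e = 17 mm; θ ← 0°
rotate_crank_by(-68°): θ ← 0° -68° = -68°
rotate_crank_by(+87°): θ ← -68° +87° = 19°
rotate_crank_by(-39°): θ ← 19° -39° = -20°
rotate_crank_by(-62°): θ ← -20° -62° = -82°
rotate_crank_by(+52°): θ ← -82° +52° = -30°
rotate_crank_by(+76°): θ ← -30° +76° = 46°
rotate_crank_by(+51°): θ ← 46° +51° = 97°
rotate_crank_by(+8°): θ ← 97° +8° = 105°
crank pin P = (r cos θ, r sin θ) = (-2.847009, 10.625184)
h = r sin θ − e = 10.625184 − 17 = -6.374816
sin φ = h / L = -6.374816 / 286 = -0.02228957
φ = arcsin(-0.02228957) = -1.277204°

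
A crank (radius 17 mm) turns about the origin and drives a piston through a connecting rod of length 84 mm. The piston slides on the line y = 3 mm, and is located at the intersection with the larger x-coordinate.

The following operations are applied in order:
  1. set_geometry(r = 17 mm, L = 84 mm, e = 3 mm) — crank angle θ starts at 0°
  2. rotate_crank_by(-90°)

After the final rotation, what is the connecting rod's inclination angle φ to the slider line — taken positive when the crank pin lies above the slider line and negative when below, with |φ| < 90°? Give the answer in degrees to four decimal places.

-13.7741

set_geometry: r = 17 mm, L = 84 mm, e = 3 mm; θ ← 0°
rotate_crank_by(-90°): θ ← 0° -90° = -90°
crank pin P = (r cos θ, r sin θ) = (0.000000, -17.000000)
h = r sin θ − e = -17.000000 − 3 = -20.000000
sin φ = h / L = -20.000000 / 84 = -0.23809524
φ = arcsin(-0.23809524) = -13.774147°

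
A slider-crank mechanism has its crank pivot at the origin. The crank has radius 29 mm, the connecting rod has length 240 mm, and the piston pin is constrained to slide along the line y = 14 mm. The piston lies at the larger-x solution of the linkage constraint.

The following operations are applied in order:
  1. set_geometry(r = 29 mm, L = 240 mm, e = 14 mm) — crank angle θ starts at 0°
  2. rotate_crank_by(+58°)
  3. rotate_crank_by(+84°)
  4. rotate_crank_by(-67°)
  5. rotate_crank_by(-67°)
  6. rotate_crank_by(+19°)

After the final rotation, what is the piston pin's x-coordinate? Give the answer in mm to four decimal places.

265.8377

set_geometry: r = 29 mm, L = 240 mm, e = 14 mm; θ ← 0°
rotate_crank_by(+58°): θ ← 0° +58° = 58°
rotate_crank_by(+84°): θ ← 58° +84° = 142°
rotate_crank_by(-67°): θ ← 142° -67° = 75°
rotate_crank_by(-67°): θ ← 75° -67° = 8°
rotate_crank_by(+19°): θ ← 8° +19° = 27°
crank pin P = (r cos θ, r sin θ) = (25.839189, 13.165724)
h = r sin θ − e = 13.165724 − 14 = -0.834276
x = r cos θ + √(L² − h²) = 25.839189 + √(57600.0 − 0.6960) = 25.839189 + 239.998550 = 265.837739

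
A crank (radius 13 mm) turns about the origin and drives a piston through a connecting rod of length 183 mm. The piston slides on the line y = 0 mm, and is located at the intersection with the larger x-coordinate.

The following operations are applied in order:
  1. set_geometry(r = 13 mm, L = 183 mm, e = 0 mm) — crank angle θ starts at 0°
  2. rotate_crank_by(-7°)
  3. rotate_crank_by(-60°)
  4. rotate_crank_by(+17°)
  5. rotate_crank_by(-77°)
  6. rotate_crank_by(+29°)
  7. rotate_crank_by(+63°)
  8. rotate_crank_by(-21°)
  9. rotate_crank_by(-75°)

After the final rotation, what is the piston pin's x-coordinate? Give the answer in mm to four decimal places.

174.2080

set_geometry: r = 13 mm, L = 183 mm, e = 0 mm; θ ← 0°
rotate_crank_by(-7°): θ ← 0° -7° = -7°
rotate_crank_by(-60°): θ ← -7° -60° = -67°
rotate_crank_by(+17°): θ ← -67° +17° = -50°
rotate_crank_by(-77°): θ ← -50° -77° = -127°
rotate_crank_by(+29°): θ ← -127° +29° = -98°
rotate_crank_by(+63°): θ ← -98° +63° = -35°
rotate_crank_by(-21°): θ ← -35° -21° = -56°
rotate_crank_by(-75°): θ ← -56° -75° = -131°
crank pin P = (r cos θ, r sin θ) = (-8.528767, -9.811225)
h = r sin θ − e = -9.811225 − 0 = -9.811225
x = r cos θ + √(L² − h²) = -8.528767 + √(33489.0 − 96.2601) = -8.528767 + 182.736805 = 174.208038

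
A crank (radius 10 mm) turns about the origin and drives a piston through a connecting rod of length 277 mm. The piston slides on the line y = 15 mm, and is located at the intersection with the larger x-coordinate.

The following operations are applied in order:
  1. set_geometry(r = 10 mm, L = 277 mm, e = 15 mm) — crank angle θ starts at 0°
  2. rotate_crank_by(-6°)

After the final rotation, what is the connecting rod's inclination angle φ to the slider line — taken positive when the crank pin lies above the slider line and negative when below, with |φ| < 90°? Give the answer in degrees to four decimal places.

-3.3207

set_geometry: r = 10 mm, L = 277 mm, e = 15 mm; θ ← 0°
rotate_crank_by(-6°): θ ← 0° -6° = -6°
crank pin P = (r cos θ, r sin θ) = (9.945219, -1.045285)
h = r sin θ − e = -1.045285 − 15 = -16.045285
sin φ = h / L = -16.045285 / 277 = -0.05792522
φ = arcsin(-0.05792522) = -3.320729°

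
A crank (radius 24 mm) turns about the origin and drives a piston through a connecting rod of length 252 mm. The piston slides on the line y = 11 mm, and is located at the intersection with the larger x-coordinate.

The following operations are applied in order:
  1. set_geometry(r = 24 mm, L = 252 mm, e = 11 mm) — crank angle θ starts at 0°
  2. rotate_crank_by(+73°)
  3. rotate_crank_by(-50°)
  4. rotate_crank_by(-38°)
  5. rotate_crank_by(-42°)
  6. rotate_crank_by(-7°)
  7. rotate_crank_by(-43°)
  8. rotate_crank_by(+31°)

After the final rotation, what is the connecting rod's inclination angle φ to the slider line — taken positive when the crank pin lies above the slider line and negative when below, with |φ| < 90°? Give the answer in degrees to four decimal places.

-7.8199

set_geometry: r = 24 mm, L = 252 mm, e = 11 mm; θ ← 0°
rotate_crank_by(+73°): θ ← 0° +73° = 73°
rotate_crank_by(-50°): θ ← 73° -50° = 23°
rotate_crank_by(-38°): θ ← 23° -38° = -15°
rotate_crank_by(-42°): θ ← -15° -42° = -57°
rotate_crank_by(-7°): θ ← -57° -7° = -64°
rotate_crank_by(-43°): θ ← -64° -43° = -107°
rotate_crank_by(+31°): θ ← -107° +31° = -76°
crank pin P = (r cos θ, r sin θ) = (5.806125, -23.287097)
h = r sin θ − e = -23.287097 − 11 = -34.287097
sin φ = h / L = -34.287097 / 252 = -0.13605991
φ = arcsin(-0.13605991) = -7.819914°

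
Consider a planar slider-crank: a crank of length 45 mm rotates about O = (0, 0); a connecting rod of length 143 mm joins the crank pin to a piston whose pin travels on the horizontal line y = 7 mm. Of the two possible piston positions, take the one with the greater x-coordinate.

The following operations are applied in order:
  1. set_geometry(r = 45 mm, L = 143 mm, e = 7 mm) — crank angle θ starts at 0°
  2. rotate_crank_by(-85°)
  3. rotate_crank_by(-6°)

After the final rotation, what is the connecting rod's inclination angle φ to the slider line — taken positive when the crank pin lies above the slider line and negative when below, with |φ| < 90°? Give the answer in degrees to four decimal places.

-21.3207

set_geometry: r = 45 mm, L = 143 mm, e = 7 mm; θ ← 0°
rotate_crank_by(-85°): θ ← 0° -85° = -85°
rotate_crank_by(-6°): θ ← -85° -6° = -91°
crank pin P = (r cos θ, r sin θ) = (-0.785358, -44.993146)
h = r sin θ − e = -44.993146 − 7 = -51.993146
sin φ = h / L = -51.993146 / 143 = -0.36358844
φ = arcsin(-0.36358844) = -21.320738°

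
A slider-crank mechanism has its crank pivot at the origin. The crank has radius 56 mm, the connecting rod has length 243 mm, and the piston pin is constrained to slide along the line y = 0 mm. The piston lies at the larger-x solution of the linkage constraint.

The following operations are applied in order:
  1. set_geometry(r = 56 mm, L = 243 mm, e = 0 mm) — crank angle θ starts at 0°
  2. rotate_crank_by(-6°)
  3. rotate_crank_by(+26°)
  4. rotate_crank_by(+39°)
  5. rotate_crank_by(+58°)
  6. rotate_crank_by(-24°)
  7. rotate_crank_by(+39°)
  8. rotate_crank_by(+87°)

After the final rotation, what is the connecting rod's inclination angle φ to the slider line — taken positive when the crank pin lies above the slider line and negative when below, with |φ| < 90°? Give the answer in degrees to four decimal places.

-8.3389

set_geometry: r = 56 mm, L = 243 mm, e = 0 mm; θ ← 0°
rotate_crank_by(-6°): θ ← 0° -6° = -6°
rotate_crank_by(+26°): θ ← -6° +26° = 20°
rotate_crank_by(+39°): θ ← 20° +39° = 59°
rotate_crank_by(+58°): θ ← 59° +58° = 117°
rotate_crank_by(-24°): θ ← 117° -24° = 93°
rotate_crank_by(+39°): θ ← 93° +39° = 132°
rotate_crank_by(+87°): θ ← 132° +87° = 219°
crank pin P = (r cos θ, r sin θ) = (-43.520174, -35.241942)
h = r sin θ − e = -35.241942 − 0 = -35.241942
sin φ = h / L = -35.241942 / 243 = -0.14502857
φ = arcsin(-0.14502857) = -8.338933°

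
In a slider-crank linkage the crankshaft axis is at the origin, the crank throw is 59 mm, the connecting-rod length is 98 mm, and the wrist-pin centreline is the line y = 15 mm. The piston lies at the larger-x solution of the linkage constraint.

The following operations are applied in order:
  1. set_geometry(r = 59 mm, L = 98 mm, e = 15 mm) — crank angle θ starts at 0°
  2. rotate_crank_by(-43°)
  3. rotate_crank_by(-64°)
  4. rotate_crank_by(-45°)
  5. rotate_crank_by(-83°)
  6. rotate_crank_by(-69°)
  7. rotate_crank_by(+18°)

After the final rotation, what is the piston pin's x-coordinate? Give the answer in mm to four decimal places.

104.9413

set_geometry: r = 59 mm, L = 98 mm, e = 15 mm; θ ← 0°
rotate_crank_by(-43°): θ ← 0° -43° = -43°
rotate_crank_by(-64°): θ ← -43° -64° = -107°
rotate_crank_by(-45°): θ ← -107° -45° = -152°
rotate_crank_by(-83°): θ ← -152° -83° = -235°
rotate_crank_by(-69°): θ ← -235° -69° = -304°
rotate_crank_by(+18°): θ ← -304° +18° = -286°
crank pin P = (r cos θ, r sin θ) = (16.262604, 56.714440)
h = r sin θ − e = 56.714440 − 15 = 41.714440
x = r cos θ + √(L² − h²) = 16.262604 + √(9604.0 − 1740.0945) = 16.262604 + 88.678664 = 104.941268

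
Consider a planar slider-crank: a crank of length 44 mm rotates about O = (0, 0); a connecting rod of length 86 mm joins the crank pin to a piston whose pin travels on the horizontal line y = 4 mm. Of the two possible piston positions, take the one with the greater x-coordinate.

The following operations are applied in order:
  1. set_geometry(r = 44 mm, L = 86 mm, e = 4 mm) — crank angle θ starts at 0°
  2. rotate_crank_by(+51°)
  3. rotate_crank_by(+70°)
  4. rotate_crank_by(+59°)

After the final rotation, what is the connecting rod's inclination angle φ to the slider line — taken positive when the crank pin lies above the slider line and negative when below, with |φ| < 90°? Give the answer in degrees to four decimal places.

-2.6659

set_geometry: r = 44 mm, L = 86 mm, e = 4 mm; θ ← 0°
rotate_crank_by(+51°): θ ← 0° +51° = 51°
rotate_crank_by(+70°): θ ← 51° +70° = 121°
rotate_crank_by(+59°): θ ← 121° +59° = 180°
crank pin P = (r cos θ, r sin θ) = (-44.000000, 0.000000)
h = r sin θ − e = 0.000000 − 4 = -4.000000
sin φ = h / L = -4.000000 / 86 = -0.04651163
φ = arcsin(-0.04651163) = -2.665882°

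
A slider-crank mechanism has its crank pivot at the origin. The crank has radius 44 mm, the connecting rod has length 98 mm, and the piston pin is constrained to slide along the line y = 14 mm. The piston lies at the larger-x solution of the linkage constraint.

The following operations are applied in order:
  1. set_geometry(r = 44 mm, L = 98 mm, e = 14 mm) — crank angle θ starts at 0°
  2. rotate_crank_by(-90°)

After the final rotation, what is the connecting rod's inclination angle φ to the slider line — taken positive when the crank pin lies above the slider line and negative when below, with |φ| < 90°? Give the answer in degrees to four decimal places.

set_geometry: r = 44 mm, L = 98 mm, e = 14 mm; θ ← 0°
rotate_crank_by(-90°): θ ← 0° -90° = -90°
crank pin P = (r cos θ, r sin θ) = (0.000000, -44.000000)
h = r sin θ − e = -44.000000 − 14 = -58.000000
sin φ = h / L = -58.000000 / 98 = -0.59183673
φ = arcsin(-0.59183673) = -36.287457°

-36.2875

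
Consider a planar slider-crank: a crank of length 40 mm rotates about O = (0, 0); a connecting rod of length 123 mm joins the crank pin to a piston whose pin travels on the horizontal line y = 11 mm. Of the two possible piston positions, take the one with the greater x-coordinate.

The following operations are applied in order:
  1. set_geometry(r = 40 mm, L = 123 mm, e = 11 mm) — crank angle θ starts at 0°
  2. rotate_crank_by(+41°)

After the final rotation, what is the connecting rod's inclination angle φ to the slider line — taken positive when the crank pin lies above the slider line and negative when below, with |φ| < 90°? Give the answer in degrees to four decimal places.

7.1185

set_geometry: r = 40 mm, L = 123 mm, e = 11 mm; θ ← 0°
rotate_crank_by(+41°): θ ← 0° +41° = 41°
crank pin P = (r cos θ, r sin θ) = (30.188383, 26.242361)
h = r sin θ − e = 26.242361 − 11 = 15.242361
sin φ = h / L = 15.242361 / 123 = 0.12392164
φ = arcsin(0.12392164) = 7.118486°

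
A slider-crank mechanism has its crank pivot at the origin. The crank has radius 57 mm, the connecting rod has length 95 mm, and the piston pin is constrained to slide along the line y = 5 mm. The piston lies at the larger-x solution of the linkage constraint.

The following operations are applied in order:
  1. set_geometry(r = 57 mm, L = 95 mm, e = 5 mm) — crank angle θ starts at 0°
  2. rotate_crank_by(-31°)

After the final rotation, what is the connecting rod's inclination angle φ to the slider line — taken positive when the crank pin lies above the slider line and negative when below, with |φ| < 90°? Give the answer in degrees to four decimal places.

-21.2018

set_geometry: r = 57 mm, L = 95 mm, e = 5 mm; θ ← 0°
rotate_crank_by(-31°): θ ← 0° -31° = -31°
crank pin P = (r cos θ, r sin θ) = (48.858536, -29.357170)
h = r sin θ − e = -29.357170 − 5 = -34.357170
sin φ = h / L = -34.357170 / 95 = -0.36165442
φ = arcsin(-0.36165442) = -21.201835°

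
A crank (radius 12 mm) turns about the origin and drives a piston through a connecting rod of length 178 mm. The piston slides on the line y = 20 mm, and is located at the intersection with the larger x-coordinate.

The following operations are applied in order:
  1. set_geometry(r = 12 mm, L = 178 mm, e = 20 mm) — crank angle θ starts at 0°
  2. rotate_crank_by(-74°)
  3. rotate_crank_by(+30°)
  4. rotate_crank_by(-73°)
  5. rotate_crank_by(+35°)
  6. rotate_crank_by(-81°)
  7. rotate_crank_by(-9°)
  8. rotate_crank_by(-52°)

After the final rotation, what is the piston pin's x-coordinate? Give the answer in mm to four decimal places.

168.9853

set_geometry: r = 12 mm, L = 178 mm, e = 20 mm; θ ← 0°
rotate_crank_by(-74°): θ ← 0° -74° = -74°
rotate_crank_by(+30°): θ ← -74° +30° = -44°
rotate_crank_by(-73°): θ ← -44° -73° = -117°
rotate_crank_by(+35°): θ ← -117° +35° = -82°
rotate_crank_by(-81°): θ ← -82° -81° = -163°
rotate_crank_by(-9°): θ ← -163° -9° = -172°
rotate_crank_by(-52°): θ ← -172° -52° = -224°
crank pin P = (r cos θ, r sin θ) = (-8.632078, 8.335900)
h = r sin θ − e = 8.335900 − 20 = -11.664100
x = r cos θ + √(L² − h²) = -8.632078 + √(31684.0 − 136.0512) = -8.632078 + 177.617423 = 168.985345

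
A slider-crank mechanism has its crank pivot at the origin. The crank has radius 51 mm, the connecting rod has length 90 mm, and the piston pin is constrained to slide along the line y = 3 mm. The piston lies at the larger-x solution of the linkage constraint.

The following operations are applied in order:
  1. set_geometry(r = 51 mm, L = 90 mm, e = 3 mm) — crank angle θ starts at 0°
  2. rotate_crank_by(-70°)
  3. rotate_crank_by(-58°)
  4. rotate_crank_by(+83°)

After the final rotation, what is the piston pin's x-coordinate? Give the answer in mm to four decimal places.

set_geometry: r = 51 mm, L = 90 mm, e = 3 mm; θ ← 0°
rotate_crank_by(-70°): θ ← 0° -70° = -70°
rotate_crank_by(-58°): θ ← -70° -58° = -128°
rotate_crank_by(+83°): θ ← -128° +83° = -45°
crank pin P = (r cos θ, r sin θ) = (36.062446, -36.062446)
h = r sin θ − e = -36.062446 − 3 = -39.062446
x = r cos θ + √(L² − h²) = 36.062446 + √(8100.0 − 1525.8747) = 36.062446 + 81.080980 = 117.143426

117.1434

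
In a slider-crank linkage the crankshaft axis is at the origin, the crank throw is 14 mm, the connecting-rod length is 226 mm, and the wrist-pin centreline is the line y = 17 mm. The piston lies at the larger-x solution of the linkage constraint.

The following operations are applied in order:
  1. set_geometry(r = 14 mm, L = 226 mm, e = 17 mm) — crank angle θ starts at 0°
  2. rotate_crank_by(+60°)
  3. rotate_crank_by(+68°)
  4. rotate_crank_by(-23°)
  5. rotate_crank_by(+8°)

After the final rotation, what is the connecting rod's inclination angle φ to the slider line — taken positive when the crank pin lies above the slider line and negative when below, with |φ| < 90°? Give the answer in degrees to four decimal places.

-1.0428

set_geometry: r = 14 mm, L = 226 mm, e = 17 mm; θ ← 0°
rotate_crank_by(+60°): θ ← 0° +60° = 60°
rotate_crank_by(+68°): θ ← 60° +68° = 128°
rotate_crank_by(-23°): θ ← 128° -23° = 105°
rotate_crank_by(+8°): θ ← 105° +8° = 113°
crank pin P = (r cos θ, r sin θ) = (-5.470236, 12.887068)
h = r sin θ − e = 12.887068 − 17 = -4.112932
sin φ = h / L = -4.112932 / 226 = -0.01819881
φ = arcsin(-0.01819881) = -1.042773°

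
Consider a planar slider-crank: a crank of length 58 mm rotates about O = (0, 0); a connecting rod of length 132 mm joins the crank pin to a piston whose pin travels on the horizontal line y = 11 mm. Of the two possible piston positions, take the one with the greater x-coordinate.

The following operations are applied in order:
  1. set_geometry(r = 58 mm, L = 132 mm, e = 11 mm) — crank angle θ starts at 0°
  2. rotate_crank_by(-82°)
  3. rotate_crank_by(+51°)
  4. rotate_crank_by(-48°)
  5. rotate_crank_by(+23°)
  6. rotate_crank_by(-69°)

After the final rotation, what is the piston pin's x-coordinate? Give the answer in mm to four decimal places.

set_geometry: r = 58 mm, L = 132 mm, e = 11 mm; θ ← 0°
rotate_crank_by(-82°): θ ← 0° -82° = -82°
rotate_crank_by(+51°): θ ← -82° +51° = -31°
rotate_crank_by(-48°): θ ← -31° -48° = -79°
rotate_crank_by(+23°): θ ← -79° +23° = -56°
rotate_crank_by(-69°): θ ← -56° -69° = -125°
crank pin P = (r cos θ, r sin θ) = (-33.267433, -47.510819)
h = r sin θ − e = -47.510819 − 11 = -58.510819
x = r cos θ + √(L² − h²) = -33.267433 + √(17424.0 − 3423.5159) = -33.267433 + 118.323641 = 85.056208

85.0562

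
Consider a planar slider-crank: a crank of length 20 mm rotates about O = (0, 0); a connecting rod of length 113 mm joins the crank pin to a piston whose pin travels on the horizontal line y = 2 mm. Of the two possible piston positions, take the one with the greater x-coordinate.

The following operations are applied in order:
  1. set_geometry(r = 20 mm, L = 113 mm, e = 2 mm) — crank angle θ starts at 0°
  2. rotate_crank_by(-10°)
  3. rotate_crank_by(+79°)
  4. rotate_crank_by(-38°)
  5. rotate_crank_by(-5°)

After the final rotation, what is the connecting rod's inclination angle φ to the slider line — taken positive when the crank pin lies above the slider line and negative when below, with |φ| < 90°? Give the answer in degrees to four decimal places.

set_geometry: r = 20 mm, L = 113 mm, e = 2 mm; θ ← 0°
rotate_crank_by(-10°): θ ← 0° -10° = -10°
rotate_crank_by(+79°): θ ← -10° +79° = 69°
rotate_crank_by(-38°): θ ← 69° -38° = 31°
rotate_crank_by(-5°): θ ← 31° -5° = 26°
crank pin P = (r cos θ, r sin θ) = (17.975881, 8.767423)
h = r sin θ − e = 8.767423 − 2 = 6.767423
sin φ = h / L = 6.767423 / 113 = 0.05988870
φ = arcsin(0.05988870) = 3.433424°

3.4334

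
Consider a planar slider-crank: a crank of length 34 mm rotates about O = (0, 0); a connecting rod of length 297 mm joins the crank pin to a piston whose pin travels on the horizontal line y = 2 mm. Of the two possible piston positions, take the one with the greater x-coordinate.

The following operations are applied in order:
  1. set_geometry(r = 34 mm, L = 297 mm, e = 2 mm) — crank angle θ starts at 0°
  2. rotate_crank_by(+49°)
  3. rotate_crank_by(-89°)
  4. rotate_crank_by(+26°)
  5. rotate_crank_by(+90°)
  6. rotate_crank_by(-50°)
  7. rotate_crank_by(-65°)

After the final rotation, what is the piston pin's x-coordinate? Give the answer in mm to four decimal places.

set_geometry: r = 34 mm, L = 297 mm, e = 2 mm; θ ← 0°
rotate_crank_by(+49°): θ ← 0° +49° = 49°
rotate_crank_by(-89°): θ ← 49° -89° = -40°
rotate_crank_by(+26°): θ ← -40° +26° = -14°
rotate_crank_by(+90°): θ ← -14° +90° = 76°
rotate_crank_by(-50°): θ ← 76° -50° = 26°
rotate_crank_by(-65°): θ ← 26° -65° = -39°
crank pin P = (r cos θ, r sin θ) = (26.422963, -21.396893)
h = r sin θ − e = -21.396893 − 2 = -23.396893
x = r cos θ + √(L² − h²) = 26.422963 + √(88209.0 − 547.4146) = 26.422963 + 296.076992 = 322.499955

322.5000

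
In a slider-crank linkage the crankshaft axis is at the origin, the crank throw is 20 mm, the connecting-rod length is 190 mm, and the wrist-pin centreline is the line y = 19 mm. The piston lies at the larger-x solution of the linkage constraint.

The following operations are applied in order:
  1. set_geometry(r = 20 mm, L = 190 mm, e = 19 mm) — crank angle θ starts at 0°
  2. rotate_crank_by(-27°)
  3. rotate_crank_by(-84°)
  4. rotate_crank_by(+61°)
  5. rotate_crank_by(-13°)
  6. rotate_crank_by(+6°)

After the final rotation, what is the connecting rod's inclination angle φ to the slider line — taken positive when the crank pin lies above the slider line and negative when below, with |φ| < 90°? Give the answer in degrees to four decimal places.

-10.8525

set_geometry: r = 20 mm, L = 190 mm, e = 19 mm; θ ← 0°
rotate_crank_by(-27°): θ ← 0° -27° = -27°
rotate_crank_by(-84°): θ ← -27° -84° = -111°
rotate_crank_by(+61°): θ ← -111° +61° = -50°
rotate_crank_by(-13°): θ ← -50° -13° = -63°
rotate_crank_by(+6°): θ ← -63° +6° = -57°
crank pin P = (r cos θ, r sin θ) = (10.892781, -16.773411)
h = r sin θ − e = -16.773411 − 19 = -35.773411
sin φ = h / L = -35.773411 / 190 = -0.18828111
φ = arcsin(-0.18828111) = -10.852489°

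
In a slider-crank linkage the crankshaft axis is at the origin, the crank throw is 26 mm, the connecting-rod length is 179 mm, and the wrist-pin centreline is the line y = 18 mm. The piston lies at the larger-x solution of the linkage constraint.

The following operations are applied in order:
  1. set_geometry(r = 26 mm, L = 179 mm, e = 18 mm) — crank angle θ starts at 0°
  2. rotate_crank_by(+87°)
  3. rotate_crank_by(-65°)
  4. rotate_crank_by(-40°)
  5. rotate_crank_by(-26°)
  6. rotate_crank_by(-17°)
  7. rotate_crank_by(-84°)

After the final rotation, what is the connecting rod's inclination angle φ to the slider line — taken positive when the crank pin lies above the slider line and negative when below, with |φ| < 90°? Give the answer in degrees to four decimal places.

set_geometry: r = 26 mm, L = 179 mm, e = 18 mm; θ ← 0°
rotate_crank_by(+87°): θ ← 0° +87° = 87°
rotate_crank_by(-65°): θ ← 87° -65° = 22°
rotate_crank_by(-40°): θ ← 22° -40° = -18°
rotate_crank_by(-26°): θ ← -18° -26° = -44°
rotate_crank_by(-17°): θ ← -44° -17° = -61°
rotate_crank_by(-84°): θ ← -61° -84° = -145°
crank pin P = (r cos θ, r sin θ) = (-21.297953, -14.912987)
h = r sin θ − e = -14.912987 − 18 = -32.912987
sin φ = h / L = -32.912987 / 179 = -0.18387144
φ = arcsin(-0.18387144) = -10.595342°

-10.5953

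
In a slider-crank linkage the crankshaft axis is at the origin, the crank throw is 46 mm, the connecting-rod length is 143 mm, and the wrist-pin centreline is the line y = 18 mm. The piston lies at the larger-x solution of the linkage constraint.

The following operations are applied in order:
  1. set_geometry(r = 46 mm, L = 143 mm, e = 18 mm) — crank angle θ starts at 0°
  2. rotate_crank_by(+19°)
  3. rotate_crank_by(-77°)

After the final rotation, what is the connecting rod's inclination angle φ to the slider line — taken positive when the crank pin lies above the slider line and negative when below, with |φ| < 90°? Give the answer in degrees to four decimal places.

-23.4952

set_geometry: r = 46 mm, L = 143 mm, e = 18 mm; θ ← 0°
rotate_crank_by(+19°): θ ← 0° +19° = 19°
rotate_crank_by(-77°): θ ← 19° -77° = -58°
crank pin P = (r cos θ, r sin θ) = (24.376286, -39.010212)
h = r sin θ − e = -39.010212 − 18 = -57.010212
sin φ = h / L = -57.010212 / 143 = -0.39867281
φ = arcsin(-0.39867281) = -23.495236°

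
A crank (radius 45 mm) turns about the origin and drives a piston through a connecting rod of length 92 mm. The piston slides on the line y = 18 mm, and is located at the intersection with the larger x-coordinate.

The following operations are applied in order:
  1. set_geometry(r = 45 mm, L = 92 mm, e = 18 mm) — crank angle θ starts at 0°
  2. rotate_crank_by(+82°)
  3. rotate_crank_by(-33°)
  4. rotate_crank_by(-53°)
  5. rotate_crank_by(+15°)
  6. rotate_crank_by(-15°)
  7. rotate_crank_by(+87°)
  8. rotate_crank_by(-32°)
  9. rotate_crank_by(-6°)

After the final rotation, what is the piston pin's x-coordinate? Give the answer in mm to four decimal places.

122.7759

set_geometry: r = 45 mm, L = 92 mm, e = 18 mm; θ ← 0°
rotate_crank_by(+82°): θ ← 0° +82° = 82°
rotate_crank_by(-33°): θ ← 82° -33° = 49°
rotate_crank_by(-53°): θ ← 49° -53° = -4°
rotate_crank_by(+15°): θ ← -4° +15° = 11°
rotate_crank_by(-15°): θ ← 11° -15° = -4°
rotate_crank_by(+87°): θ ← -4° +87° = 83°
rotate_crank_by(-32°): θ ← 83° -32° = 51°
rotate_crank_by(-6°): θ ← 51° -6° = 45°
crank pin P = (r cos θ, r sin θ) = (31.819805, 31.819805)
h = r sin θ − e = 31.819805 − 18 = 13.819805
x = r cos θ + √(L² − h²) = 31.819805 + √(8464.0 − 190.9870) = 31.819805 + 90.956105 = 122.775910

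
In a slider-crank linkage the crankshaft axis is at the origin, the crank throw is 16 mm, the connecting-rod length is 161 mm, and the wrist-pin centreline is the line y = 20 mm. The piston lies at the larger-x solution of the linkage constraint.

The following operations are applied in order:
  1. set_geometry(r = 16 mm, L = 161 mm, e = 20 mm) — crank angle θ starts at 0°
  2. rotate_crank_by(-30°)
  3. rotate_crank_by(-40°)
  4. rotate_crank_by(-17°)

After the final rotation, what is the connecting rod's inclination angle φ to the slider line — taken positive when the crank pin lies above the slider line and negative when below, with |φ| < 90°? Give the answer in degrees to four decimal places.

-12.9127

set_geometry: r = 16 mm, L = 161 mm, e = 20 mm; θ ← 0°
rotate_crank_by(-30°): θ ← 0° -30° = -30°
rotate_crank_by(-40°): θ ← -30° -40° = -70°
rotate_crank_by(-17°): θ ← -70° -17° = -87°
crank pin P = (r cos θ, r sin θ) = (0.837375, -15.978073)
h = r sin θ − e = -15.978073 − 20 = -35.978073
sin φ = h / L = -35.978073 / 161 = -0.22346629
φ = arcsin(-0.22346629) = -12.912707°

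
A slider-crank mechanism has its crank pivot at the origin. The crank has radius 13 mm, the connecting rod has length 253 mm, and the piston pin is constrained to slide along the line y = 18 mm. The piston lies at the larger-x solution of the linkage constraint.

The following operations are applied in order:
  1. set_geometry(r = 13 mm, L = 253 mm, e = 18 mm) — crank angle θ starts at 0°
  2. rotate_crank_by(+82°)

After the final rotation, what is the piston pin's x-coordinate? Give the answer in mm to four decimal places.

254.7573

set_geometry: r = 13 mm, L = 253 mm, e = 18 mm; θ ← 0°
rotate_crank_by(+82°): θ ← 0° +82° = 82°
crank pin P = (r cos θ, r sin θ) = (1.809250, 12.873485)
h = r sin θ − e = 12.873485 − 18 = -5.126515
x = r cos θ + √(L² − h²) = 1.809250 + √(64009.0 − 26.2812) = 1.809250 + 252.948056 = 254.757306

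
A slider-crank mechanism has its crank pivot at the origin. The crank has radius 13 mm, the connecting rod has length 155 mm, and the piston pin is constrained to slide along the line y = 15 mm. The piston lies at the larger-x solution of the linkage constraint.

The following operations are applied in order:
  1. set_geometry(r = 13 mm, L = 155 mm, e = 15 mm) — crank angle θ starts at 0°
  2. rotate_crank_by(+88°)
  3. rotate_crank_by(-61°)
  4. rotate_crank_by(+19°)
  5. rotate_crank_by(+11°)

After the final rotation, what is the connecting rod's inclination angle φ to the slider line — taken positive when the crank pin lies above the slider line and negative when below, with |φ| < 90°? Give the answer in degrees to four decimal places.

-1.5147

set_geometry: r = 13 mm, L = 155 mm, e = 15 mm; θ ← 0°
rotate_crank_by(+88°): θ ← 0° +88° = 88°
rotate_crank_by(-61°): θ ← 88° -61° = 27°
rotate_crank_by(+19°): θ ← 27° +19° = 46°
rotate_crank_by(+11°): θ ← 46° +11° = 57°
crank pin P = (r cos θ, r sin θ) = (7.080307, 10.902717)
h = r sin θ − e = 10.902717 − 15 = -4.097283
sin φ = h / L = -4.097283 / 155 = -0.02643408
φ = arcsin(-0.02643408) = -1.514738°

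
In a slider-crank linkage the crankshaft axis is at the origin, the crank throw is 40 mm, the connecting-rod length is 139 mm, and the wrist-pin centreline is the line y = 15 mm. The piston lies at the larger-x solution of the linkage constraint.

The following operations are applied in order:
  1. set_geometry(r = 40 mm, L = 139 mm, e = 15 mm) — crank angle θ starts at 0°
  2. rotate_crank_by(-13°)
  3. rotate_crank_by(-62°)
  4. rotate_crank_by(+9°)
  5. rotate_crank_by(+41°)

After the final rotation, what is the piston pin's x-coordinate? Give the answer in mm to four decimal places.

set_geometry: r = 40 mm, L = 139 mm, e = 15 mm; θ ← 0°
rotate_crank_by(-13°): θ ← 0° -13° = -13°
rotate_crank_by(-62°): θ ← -13° -62° = -75°
rotate_crank_by(+9°): θ ← -75° +9° = -66°
rotate_crank_by(+41°): θ ← -66° +41° = -25°
crank pin P = (r cos θ, r sin θ) = (36.252311, -16.904730)
h = r sin θ − e = -16.904730 − 15 = -31.904730
x = r cos θ + √(L² − h²) = 36.252311 + √(19321.0 − 1017.9118) = 36.252311 + 135.288906 = 171.541218

171.5412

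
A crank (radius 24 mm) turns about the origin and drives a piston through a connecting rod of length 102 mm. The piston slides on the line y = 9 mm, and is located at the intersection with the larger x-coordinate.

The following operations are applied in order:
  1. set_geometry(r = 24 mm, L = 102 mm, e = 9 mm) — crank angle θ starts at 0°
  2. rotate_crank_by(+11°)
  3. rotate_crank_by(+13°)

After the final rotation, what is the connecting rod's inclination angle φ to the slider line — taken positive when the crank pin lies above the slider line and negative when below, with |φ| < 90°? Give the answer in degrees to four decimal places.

set_geometry: r = 24 mm, L = 102 mm, e = 9 mm; θ ← 0°
rotate_crank_by(+11°): θ ← 0° +11° = 11°
rotate_crank_by(+13°): θ ← 11° +13° = 24°
crank pin P = (r cos θ, r sin θ) = (21.925091, 9.761679)
h = r sin θ − e = 9.761679 − 9 = 0.761679
sin φ = h / L = 0.761679 / 102 = 0.00746745
φ = arcsin(0.00746745) = 0.427857°

0.4279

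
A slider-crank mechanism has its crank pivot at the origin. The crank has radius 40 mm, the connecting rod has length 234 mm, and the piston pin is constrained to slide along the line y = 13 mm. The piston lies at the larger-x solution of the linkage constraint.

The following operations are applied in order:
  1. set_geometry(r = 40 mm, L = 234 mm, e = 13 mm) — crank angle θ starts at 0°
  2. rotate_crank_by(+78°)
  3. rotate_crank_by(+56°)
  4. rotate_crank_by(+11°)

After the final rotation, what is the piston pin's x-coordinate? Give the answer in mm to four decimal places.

201.0226

set_geometry: r = 40 mm, L = 234 mm, e = 13 mm; θ ← 0°
rotate_crank_by(+78°): θ ← 0° +78° = 78°
rotate_crank_by(+56°): θ ← 78° +56° = 134°
rotate_crank_by(+11°): θ ← 134° +11° = 145°
crank pin P = (r cos θ, r sin θ) = (-32.766082, 22.943057)
h = r sin θ − e = 22.943057 − 13 = 9.943057
x = r cos θ + √(L² − h²) = -32.766082 + √(54756.0 − 98.8644) = -32.766082 + 233.788656 = 201.022574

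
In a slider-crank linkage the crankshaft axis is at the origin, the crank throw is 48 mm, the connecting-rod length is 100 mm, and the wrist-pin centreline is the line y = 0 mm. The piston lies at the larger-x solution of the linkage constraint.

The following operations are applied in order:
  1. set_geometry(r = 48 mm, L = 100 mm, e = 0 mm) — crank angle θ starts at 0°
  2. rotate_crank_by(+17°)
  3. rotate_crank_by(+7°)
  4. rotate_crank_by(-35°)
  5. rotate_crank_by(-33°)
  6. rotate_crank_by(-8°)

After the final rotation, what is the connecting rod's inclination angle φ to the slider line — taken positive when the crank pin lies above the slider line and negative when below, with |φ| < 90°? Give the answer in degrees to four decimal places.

set_geometry: r = 48 mm, L = 100 mm, e = 0 mm; θ ← 0°
rotate_crank_by(+17°): θ ← 0° +17° = 17°
rotate_crank_by(+7°): θ ← 17° +7° = 24°
rotate_crank_by(-35°): θ ← 24° -35° = -11°
rotate_crank_by(-33°): θ ← -11° -33° = -44°
rotate_crank_by(-8°): θ ← -44° -8° = -52°
crank pin P = (r cos θ, r sin θ) = (29.551751, -37.824516)
h = r sin θ − e = -37.824516 − 0 = -37.824516
sin φ = h / L = -37.824516 / 100 = -0.37824516
φ = arcsin(-0.37824516) = -22.225026°

-22.2250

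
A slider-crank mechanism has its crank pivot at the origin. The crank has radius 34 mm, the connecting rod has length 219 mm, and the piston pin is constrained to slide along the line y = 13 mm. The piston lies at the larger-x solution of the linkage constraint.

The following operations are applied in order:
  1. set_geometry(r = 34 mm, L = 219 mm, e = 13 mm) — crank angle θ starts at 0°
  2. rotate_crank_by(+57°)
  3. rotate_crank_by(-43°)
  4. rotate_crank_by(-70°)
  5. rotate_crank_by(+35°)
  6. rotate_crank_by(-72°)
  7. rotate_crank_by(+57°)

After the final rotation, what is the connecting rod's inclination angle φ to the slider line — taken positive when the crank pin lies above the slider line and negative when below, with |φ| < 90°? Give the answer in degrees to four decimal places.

set_geometry: r = 34 mm, L = 219 mm, e = 13 mm; θ ← 0°
rotate_crank_by(+57°): θ ← 0° +57° = 57°
rotate_crank_by(-43°): θ ← 57° -43° = 14°
rotate_crank_by(-70°): θ ← 14° -70° = -56°
rotate_crank_by(+35°): θ ← -56° +35° = -21°
rotate_crank_by(-72°): θ ← -21° -72° = -93°
rotate_crank_by(+57°): θ ← -93° +57° = -36°
crank pin P = (r cos θ, r sin θ) = (27.506578, -19.984699)
h = r sin θ − e = -19.984699 − 13 = -32.984699
sin φ = h / L = -32.984699 / 219 = -0.15061506
φ = arcsin(-0.15061506) = -8.662572°

-8.6626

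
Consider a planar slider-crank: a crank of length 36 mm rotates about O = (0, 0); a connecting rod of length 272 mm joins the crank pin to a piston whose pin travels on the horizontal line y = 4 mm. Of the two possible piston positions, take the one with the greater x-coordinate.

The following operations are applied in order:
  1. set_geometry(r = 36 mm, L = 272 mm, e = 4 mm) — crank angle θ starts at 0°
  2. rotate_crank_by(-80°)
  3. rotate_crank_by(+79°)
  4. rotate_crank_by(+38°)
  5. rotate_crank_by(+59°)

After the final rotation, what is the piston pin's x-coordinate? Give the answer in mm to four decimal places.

266.3714

set_geometry: r = 36 mm, L = 272 mm, e = 4 mm; θ ← 0°
rotate_crank_by(-80°): θ ← 0° -80° = -80°
rotate_crank_by(+79°): θ ← -80° +79° = -1°
rotate_crank_by(+38°): θ ← -1° +38° = 37°
rotate_crank_by(+59°): θ ← 37° +59° = 96°
crank pin P = (r cos θ, r sin θ) = (-3.763025, 35.802788)
h = r sin θ − e = 35.802788 − 4 = 31.802788
x = r cos θ + √(L² − h²) = -3.763025 + √(73984.0 − 1011.4173) = -3.763025 + 270.134379 = 266.371354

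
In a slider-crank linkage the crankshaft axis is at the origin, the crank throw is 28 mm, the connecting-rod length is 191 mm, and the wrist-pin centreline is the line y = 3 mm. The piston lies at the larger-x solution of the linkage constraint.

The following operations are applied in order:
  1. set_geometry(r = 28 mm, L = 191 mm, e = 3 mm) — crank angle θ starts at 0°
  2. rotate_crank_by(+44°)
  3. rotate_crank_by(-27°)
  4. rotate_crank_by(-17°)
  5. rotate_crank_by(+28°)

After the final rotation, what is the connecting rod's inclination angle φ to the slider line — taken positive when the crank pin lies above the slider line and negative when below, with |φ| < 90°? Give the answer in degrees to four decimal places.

3.0448

set_geometry: r = 28 mm, L = 191 mm, e = 3 mm; θ ← 0°
rotate_crank_by(+44°): θ ← 0° +44° = 44°
rotate_crank_by(-27°): θ ← 44° -27° = 17°
rotate_crank_by(-17°): θ ← 17° -17° = 0°
rotate_crank_by(+28°): θ ← 0° +28° = 28°
crank pin P = (r cos θ, r sin θ) = (24.722533, 13.145204)
h = r sin θ − e = 13.145204 − 3 = 10.145204
sin φ = h / L = 10.145204 / 191 = 0.05311625
φ = arcsin(0.05311625) = 3.044770°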